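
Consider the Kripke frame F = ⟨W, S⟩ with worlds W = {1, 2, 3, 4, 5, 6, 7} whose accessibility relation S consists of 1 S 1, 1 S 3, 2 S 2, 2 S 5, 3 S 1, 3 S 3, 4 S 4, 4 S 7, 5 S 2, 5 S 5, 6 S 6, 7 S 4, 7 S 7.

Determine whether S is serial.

Yes

Serial: yes — every world has a successor (e.g. 1 S 1).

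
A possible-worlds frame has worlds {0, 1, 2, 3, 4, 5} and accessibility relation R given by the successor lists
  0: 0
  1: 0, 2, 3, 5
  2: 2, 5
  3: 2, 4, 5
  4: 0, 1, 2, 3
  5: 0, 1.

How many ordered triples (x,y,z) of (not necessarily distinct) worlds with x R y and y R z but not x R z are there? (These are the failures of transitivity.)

16

Enumerating: (1,3,4), (1,5,1), (2,5,0), (2,5,1), (3,4,0), (3,4,1), (3,4,3), (3,5,0), (3,5,1), (4,1,5), (4,2,5), (4,3,4), (4,3,5), (5,1,2), (5,1,3), (5,1,5).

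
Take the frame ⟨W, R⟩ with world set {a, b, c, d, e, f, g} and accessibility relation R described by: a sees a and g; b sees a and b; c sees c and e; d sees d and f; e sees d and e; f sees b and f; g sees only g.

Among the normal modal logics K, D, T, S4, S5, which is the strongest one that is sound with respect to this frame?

Serial (axiom D): yes — every world has a successor (e.g. a R a).
Reflexive (axiom T): yes — every world is R-related to itself.
Transitive (axiom 4): no — b R a and a R g, but not b R g.
Euclidean (axiom 5): no — a R g and a R a, but not g R a.
So F validates K, D, T; S4 would additionally require R to be transitive. The strongest is T.

T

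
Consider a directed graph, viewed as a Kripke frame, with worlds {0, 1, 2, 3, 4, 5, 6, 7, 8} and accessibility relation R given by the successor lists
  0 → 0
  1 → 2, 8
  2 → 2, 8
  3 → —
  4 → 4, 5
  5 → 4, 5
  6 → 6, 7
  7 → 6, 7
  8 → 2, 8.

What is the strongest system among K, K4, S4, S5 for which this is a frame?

Transitive (axiom 4): yes — every two-step R-path is closed by a direct edge.
Reflexive (axiom T): no — 1 is not related to itself.
Euclidean (axiom 5): yes — any two successors of a common world are R-related.
So F validates K, K4; S4 would additionally require R to be reflexive. The strongest is K4.

K4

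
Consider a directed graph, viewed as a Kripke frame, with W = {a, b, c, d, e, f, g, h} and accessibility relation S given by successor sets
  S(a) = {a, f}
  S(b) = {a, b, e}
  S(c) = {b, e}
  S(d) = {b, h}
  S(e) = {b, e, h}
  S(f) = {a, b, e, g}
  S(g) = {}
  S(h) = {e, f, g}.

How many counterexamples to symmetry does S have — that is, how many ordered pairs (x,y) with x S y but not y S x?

10

Enumerating: (b,a), (c,b), (c,e), (d,b), (d,h), (f,b), (f,e), (f,g), (h,f), (h,g).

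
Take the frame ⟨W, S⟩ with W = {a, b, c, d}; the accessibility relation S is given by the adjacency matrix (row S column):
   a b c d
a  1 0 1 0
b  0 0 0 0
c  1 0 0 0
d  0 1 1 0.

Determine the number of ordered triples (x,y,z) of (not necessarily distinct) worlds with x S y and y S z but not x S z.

Enumerating: (c,a,c), (d,c,a).

2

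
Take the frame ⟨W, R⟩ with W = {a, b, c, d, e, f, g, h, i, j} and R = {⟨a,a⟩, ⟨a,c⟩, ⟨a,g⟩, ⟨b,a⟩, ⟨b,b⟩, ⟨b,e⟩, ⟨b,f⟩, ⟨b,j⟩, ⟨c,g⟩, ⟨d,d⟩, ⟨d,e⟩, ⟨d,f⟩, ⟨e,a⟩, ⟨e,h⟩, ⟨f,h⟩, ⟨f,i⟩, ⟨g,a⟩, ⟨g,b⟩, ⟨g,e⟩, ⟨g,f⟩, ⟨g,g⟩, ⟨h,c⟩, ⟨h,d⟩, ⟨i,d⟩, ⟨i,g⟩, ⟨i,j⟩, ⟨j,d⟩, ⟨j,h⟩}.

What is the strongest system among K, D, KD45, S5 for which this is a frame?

Serial (axiom D): yes — every world has a successor (e.g. a R a).
Euclidean (axiom 5): no — a R g and a R c, but not g R c.
Transitive (axiom 4): no — a R g and g R b, but not a R b.
Reflexive (axiom T): no — c is not related to itself.
So F validates K, D; KD45 would additionally require R to be Euclidean and transitive. The strongest is D.

D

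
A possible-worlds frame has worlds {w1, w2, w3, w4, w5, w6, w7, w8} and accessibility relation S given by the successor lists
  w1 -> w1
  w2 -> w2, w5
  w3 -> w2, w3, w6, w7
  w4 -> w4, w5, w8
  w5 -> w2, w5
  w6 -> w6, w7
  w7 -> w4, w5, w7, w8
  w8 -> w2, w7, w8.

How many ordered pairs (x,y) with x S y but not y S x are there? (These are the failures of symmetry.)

9

Enumerating: (w3,w2), (w3,w6), (w3,w7), (w4,w5), (w4,w8), (w6,w7), (w7,w4), (w7,w5), (w8,w2).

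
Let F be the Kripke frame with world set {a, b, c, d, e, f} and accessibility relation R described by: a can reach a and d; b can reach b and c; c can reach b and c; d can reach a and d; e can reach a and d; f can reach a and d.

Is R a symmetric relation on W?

Symmetric: no — e R a but not a R e.

No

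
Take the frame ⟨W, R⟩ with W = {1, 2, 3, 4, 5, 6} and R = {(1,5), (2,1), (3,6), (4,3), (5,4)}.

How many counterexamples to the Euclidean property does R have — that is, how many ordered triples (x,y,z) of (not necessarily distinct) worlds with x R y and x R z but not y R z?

5

Enumerating: (1,5,5), (2,1,1), (3,6,6), (4,3,3), (5,4,4).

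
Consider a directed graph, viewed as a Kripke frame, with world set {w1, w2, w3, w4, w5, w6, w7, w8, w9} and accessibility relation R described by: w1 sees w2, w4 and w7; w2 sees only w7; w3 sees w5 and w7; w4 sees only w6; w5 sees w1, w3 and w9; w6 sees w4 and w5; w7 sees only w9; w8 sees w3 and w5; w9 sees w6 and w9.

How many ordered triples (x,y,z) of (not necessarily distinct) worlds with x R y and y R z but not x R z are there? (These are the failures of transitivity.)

Enumerating: (w1,w4,w6), (w1,w7,w9), (w2,w7,w9), (w3,w5,w1), (w3,w5,w3), (w3,w5,w9), (w3,w7,w9), (w4,w6,w4), (w4,w6,w5), (w5,w1,w2), (w5,w1,w4), (w5,w1,w7), … and 13 more.
Total: 25.

25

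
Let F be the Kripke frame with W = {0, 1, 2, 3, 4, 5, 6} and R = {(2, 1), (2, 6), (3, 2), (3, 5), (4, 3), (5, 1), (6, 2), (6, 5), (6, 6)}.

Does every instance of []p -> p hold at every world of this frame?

No

The schema T characterises exactly the reflexive frames.
Reflexive: no — 0 is not related to itself.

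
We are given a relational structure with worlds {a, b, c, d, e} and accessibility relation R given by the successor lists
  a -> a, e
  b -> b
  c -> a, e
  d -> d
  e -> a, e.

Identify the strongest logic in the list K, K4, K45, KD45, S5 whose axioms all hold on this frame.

KD45

Transitive (axiom 4): yes — every two-step R-path is closed by a direct edge.
Euclidean (axiom 5): yes — any two successors of a common world are R-related.
Serial (axiom D): yes — every world has a successor (e.g. a R a).
Reflexive (axiom T): no — c is not related to itself.
So F validates K, K4, K45, KD45; S5 would additionally require R to be reflexive. The strongest is KD45.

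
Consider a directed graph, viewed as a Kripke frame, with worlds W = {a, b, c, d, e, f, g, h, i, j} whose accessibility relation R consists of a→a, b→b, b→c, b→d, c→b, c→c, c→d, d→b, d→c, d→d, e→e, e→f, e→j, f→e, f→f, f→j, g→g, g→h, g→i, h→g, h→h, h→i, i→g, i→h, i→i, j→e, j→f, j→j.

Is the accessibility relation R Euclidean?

Yes

Euclidean: yes — any two successors of a common world are R-related.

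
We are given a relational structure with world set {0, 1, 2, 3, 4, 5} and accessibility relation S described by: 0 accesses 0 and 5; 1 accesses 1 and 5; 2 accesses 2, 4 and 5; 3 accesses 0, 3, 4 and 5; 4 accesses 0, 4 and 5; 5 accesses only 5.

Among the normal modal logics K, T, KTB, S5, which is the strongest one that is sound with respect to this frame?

T

Reflexive (axiom T): yes — every world is S-related to itself.
Symmetric (axiom B): no — 0 S 5 but not 5 S 0.
Euclidean (axiom 5): no — 2 S 5 and 2 S 4, but not 5 S 4.
So F validates K, T; KTB would additionally require S to be symmetric. The strongest is T.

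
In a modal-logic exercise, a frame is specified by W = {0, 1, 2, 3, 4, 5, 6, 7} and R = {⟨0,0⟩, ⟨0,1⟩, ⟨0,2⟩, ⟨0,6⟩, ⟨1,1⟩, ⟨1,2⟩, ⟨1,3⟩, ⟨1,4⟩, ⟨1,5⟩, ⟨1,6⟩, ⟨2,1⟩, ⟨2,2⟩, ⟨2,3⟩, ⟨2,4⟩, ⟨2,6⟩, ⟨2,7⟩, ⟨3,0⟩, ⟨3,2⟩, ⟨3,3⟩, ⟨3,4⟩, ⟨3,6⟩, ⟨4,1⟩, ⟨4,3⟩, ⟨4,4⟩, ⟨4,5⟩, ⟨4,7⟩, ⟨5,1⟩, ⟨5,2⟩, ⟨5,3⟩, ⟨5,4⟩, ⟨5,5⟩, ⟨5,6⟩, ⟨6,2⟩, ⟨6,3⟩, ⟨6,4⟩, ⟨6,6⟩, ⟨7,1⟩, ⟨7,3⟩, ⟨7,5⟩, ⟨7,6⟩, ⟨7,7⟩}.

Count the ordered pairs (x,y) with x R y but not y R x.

17

Enumerating: (0,1), (0,2), (0,6), (1,3), (1,6), (2,4), (2,7), (3,0), (4,7), (5,2), (5,3), (5,6), (6,4), (7,1), (7,3), (7,5), (7,6).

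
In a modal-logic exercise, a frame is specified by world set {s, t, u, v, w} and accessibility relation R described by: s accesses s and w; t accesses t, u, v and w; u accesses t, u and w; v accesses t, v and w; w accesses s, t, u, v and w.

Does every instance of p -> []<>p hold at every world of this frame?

Axiom B corresponds to the accessibility relation being symmetric.
Symmetric: yes — every pair in R has its reverse in R.

Yes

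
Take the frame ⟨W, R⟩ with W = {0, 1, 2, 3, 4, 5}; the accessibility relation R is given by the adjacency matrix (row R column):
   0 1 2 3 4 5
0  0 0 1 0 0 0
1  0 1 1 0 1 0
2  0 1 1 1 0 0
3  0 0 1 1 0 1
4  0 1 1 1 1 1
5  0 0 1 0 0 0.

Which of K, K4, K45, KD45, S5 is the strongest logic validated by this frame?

Transitive (axiom 4): no — 0 R 2 and 2 R 1, but not 0 R 1.
Euclidean (axiom 5): no — 1 R 2 and 1 R 4, but not 2 R 4.
Serial (axiom D): yes — every world has a successor (e.g. 0 R 2).
Reflexive (axiom T): no — 0 is not related to itself.
So F validates K; K4 would additionally require R to be transitive. The strongest is K.

K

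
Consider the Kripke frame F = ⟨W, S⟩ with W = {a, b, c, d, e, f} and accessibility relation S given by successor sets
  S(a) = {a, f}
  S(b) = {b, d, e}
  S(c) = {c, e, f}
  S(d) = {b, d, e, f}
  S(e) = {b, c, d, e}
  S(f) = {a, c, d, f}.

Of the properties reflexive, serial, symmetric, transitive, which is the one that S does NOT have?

Reflexive: yes — every world is S-related to itself.
Serial: yes — every world has a successor (e.g. a S a).
Symmetric: yes — every pair in S has its reverse in S.
Transitive: no — a S f and f S c, but not a S c.
Only transitive fails.

transitive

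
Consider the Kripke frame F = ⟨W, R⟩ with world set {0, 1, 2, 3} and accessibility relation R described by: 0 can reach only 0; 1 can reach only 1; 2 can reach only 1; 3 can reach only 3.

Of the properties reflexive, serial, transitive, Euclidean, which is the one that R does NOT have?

Reflexive: no — 2 is not related to itself.
Serial: yes — every world has a successor (e.g. 0 R 0).
Transitive: yes — every two-step R-path is closed by a direct edge.
Euclidean: yes — any two successors of a common world are R-related.
Only reflexive fails.

reflexive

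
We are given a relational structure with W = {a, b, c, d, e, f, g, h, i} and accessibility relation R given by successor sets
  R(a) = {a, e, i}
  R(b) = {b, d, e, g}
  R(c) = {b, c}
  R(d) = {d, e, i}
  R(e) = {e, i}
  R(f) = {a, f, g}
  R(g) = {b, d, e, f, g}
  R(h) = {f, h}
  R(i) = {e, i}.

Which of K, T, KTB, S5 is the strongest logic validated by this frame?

Reflexive (axiom T): yes — every world is R-related to itself.
Symmetric (axiom B): no — a R e but not e R a.
Euclidean (axiom 5): no — b R d and b R g, but not d R g.
So F validates K, T; KTB would additionally require R to be symmetric. The strongest is T.

T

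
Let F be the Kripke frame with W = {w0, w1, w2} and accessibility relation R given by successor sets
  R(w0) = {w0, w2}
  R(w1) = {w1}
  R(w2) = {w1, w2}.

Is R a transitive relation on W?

Transitive: no — w0 R w2 and w2 R w1, but not w0 R w1.

No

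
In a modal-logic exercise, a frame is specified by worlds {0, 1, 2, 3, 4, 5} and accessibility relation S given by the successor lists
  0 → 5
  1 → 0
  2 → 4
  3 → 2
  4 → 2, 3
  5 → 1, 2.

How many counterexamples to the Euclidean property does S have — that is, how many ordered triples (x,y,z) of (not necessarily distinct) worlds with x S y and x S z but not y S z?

Enumerating: (0,5,5), (1,0,0), (2,4,4), (3,2,2), (4,2,2), (4,2,3), (4,3,3), (5,1,1), (5,1,2), (5,2,1), (5,2,2).

11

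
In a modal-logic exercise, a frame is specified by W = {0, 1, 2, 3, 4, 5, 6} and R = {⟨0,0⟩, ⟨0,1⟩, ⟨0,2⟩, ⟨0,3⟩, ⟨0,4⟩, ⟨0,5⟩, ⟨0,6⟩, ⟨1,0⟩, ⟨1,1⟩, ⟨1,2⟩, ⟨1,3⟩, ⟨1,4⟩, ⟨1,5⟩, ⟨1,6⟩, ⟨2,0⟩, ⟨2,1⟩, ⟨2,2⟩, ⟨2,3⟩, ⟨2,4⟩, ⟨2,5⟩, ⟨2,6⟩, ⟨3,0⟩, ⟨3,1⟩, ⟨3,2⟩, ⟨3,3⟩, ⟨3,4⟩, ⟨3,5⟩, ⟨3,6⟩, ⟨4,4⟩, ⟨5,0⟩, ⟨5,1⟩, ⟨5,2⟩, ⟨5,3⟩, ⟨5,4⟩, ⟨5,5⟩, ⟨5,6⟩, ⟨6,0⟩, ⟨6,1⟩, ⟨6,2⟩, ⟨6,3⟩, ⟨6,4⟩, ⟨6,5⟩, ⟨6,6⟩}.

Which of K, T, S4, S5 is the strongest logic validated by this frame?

Reflexive (axiom T): yes — every world is R-related to itself.
Transitive (axiom 4): yes — every two-step R-path is closed by a direct edge.
Euclidean (axiom 5): no — 0 R 4 and 0 R 1, but not 4 R 1.
So F validates K, T, S4; S5 would additionally require R to be Euclidean. The strongest is S4.

S4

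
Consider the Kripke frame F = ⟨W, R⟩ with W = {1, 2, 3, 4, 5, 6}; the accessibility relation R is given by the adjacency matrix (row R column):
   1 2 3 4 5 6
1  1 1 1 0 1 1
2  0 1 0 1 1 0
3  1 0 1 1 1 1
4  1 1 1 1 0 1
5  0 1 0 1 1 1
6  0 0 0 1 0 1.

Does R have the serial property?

Yes

Serial: yes — every world has a successor (e.g. 1 R 1).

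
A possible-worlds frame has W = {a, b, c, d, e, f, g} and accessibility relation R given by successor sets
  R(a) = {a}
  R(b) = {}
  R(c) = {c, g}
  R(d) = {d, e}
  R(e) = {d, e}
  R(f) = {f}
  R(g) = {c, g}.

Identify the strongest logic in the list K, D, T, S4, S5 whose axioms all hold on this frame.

K

Serial (axiom D): no — b has no R-successor.
Reflexive (axiom T): no — b is not related to itself.
Transitive (axiom 4): yes — every two-step R-path is closed by a direct edge.
Euclidean (axiom 5): yes — any two successors of a common world are R-related.
So F validates K; D would additionally require R to be serial. The strongest is K.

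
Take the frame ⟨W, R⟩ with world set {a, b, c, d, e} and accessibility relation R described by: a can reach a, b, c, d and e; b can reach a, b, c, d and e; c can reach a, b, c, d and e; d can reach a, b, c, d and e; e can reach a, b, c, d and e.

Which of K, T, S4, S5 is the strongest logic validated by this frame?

Reflexive (axiom T): yes — every world is R-related to itself.
Transitive (axiom 4): yes — every two-step R-path is closed by a direct edge.
Euclidean (axiom 5): yes — any two successors of a common world are R-related.
So F validates K, T, S4, S5. The strongest is S5.

S5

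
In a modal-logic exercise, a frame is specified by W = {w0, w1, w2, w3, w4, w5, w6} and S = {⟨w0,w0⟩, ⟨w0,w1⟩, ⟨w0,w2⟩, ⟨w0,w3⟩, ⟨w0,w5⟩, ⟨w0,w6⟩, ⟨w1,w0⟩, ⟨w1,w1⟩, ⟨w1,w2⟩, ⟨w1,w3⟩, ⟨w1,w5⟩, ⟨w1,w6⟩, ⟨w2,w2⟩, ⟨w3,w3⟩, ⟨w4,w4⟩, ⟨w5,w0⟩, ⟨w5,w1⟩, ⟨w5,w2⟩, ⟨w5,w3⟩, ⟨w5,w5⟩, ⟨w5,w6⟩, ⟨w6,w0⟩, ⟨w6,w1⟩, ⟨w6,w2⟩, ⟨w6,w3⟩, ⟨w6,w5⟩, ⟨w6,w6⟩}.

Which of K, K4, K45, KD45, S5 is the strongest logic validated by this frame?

K4

Transitive (axiom 4): yes — every two-step S-path is closed by a direct edge.
Euclidean (axiom 5): no — w0 S w2 and w0 S w1, but not w2 S w1.
Serial (axiom D): yes — every world has a successor (e.g. w0 S w0).
Reflexive (axiom T): yes — every world is S-related to itself.
So F validates K, K4; K45 would additionally require S to be Euclidean. The strongest is K4.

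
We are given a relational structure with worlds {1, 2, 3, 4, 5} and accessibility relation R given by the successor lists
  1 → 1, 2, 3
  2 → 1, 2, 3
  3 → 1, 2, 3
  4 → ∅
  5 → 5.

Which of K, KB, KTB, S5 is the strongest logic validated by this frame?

Symmetric (axiom B): yes — every pair in R has its reverse in R.
Reflexive (axiom T): no — 4 is not related to itself.
Euclidean (axiom 5): yes — any two successors of a common world are R-related.
So F validates K, KB; KTB would additionally require R to be reflexive. The strongest is KB.

KB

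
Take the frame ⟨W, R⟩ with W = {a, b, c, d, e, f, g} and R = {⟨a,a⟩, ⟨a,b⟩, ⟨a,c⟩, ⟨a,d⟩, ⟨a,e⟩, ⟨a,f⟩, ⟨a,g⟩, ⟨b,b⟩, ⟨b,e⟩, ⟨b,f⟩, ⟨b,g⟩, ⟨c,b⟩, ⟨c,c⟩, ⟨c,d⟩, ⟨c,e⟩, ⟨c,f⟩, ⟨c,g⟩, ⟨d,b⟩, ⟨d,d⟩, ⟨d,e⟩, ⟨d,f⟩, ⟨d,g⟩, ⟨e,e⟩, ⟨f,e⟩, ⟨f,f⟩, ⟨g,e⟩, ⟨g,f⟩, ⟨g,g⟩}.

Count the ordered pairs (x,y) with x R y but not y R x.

21

Enumerating: (a,b), (a,c), (a,d), (a,e), (a,f), (a,g), (b,e), (b,f), (b,g), (c,b), (c,d), (c,e), … and 9 more.
Total: 21.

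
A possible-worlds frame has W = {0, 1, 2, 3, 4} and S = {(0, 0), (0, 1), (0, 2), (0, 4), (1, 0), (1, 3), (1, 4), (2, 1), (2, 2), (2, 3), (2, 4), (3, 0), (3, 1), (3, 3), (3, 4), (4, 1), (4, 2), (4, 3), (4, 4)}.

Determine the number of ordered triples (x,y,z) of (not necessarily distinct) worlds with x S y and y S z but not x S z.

14

Enumerating: (0,1,3), (0,2,3), (0,4,3), (1,0,1), (1,0,2), (1,3,1), (1,4,1), (1,4,2), (2,1,0), (2,3,0), (3,0,2), (3,4,2), (4,1,0), (4,3,0).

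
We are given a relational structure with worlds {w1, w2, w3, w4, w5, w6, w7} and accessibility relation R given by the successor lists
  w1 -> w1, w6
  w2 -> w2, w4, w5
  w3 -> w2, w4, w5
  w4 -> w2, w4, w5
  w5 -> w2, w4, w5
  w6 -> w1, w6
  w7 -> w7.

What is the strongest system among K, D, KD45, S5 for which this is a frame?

Serial (axiom D): yes — every world has a successor (e.g. w1 R w1).
Euclidean (axiom 5): yes — any two successors of a common world are R-related.
Transitive (axiom 4): yes — every two-step R-path is closed by a direct edge.
Reflexive (axiom T): no — w3 is not related to itself.
So F validates K, D, KD45; S5 would additionally require R to be reflexive. The strongest is KD45.

KD45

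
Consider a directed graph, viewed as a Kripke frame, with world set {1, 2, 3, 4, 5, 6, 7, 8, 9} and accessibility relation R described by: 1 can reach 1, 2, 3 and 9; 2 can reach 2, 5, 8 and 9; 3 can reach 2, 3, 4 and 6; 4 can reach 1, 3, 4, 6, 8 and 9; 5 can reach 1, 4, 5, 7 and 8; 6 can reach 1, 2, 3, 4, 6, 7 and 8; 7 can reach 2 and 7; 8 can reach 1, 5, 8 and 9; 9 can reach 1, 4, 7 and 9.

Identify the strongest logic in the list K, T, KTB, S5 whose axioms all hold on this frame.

T

Reflexive (axiom T): yes — every world is R-related to itself.
Symmetric (axiom B): no — 1 R 2 but not 2 R 1.
Euclidean (axiom 5): no — 1 R 2 and 1 R 3, but not 2 R 3.
So F validates K, T; KTB would additionally require R to be symmetric. The strongest is T.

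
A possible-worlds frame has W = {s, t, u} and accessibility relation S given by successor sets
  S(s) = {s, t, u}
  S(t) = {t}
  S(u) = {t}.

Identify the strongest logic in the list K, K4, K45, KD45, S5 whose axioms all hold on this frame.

K4

Transitive (axiom 4): yes — every two-step S-path is closed by a direct edge.
Euclidean (axiom 5): no — s S t and s S u, but not t S u.
Serial (axiom D): yes — every world has a successor (e.g. s S s).
Reflexive (axiom T): no — u is not related to itself.
So F validates K, K4; K45 would additionally require S to be Euclidean. The strongest is K4.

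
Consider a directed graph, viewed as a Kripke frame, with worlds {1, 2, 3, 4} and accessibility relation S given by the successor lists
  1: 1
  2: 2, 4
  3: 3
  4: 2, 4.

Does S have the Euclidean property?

Euclidean: yes — any two successors of a common world are S-related.

Yes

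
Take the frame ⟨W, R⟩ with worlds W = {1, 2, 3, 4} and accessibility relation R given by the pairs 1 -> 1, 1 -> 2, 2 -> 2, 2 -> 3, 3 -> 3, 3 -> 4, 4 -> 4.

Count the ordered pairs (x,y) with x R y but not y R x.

Enumerating: (1,2), (2,3), (3,4).

3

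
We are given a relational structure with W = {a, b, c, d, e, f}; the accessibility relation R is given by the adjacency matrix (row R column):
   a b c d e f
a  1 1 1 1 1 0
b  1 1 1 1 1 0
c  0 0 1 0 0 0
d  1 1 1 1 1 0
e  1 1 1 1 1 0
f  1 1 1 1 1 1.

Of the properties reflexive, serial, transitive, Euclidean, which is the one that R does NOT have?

Euclidean

Reflexive: yes — every world is R-related to itself.
Serial: yes — every world has a successor (e.g. a R a).
Transitive: yes — every two-step R-path is closed by a direct edge.
Euclidean: no — a R c and a R b, but not c R b.
Only Euclidean fails.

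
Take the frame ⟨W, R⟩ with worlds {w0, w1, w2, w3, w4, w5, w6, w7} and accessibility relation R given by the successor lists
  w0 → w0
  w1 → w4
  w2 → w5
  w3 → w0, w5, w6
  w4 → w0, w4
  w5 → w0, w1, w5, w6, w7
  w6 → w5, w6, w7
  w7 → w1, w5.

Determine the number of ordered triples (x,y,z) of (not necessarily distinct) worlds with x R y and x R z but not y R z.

22

Enumerating: (w3,w0,w5), (w3,w0,w6), (w3,w6,w0), (w4,w0,w4), (w5,w0,w1), (w5,w0,w5), (w5,w0,w6), (w5,w0,w7), (w5,w1,w0), (w5,w1,w1), (w5,w1,w5), (w5,w1,w6), … and 10 more.
Total: 22.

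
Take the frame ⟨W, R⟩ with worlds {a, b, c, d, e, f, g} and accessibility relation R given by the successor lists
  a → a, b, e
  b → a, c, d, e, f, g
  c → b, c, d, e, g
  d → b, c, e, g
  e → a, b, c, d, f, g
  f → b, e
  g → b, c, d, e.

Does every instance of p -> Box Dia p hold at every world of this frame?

By correspondence theory, B is valid on a frame iff R is symmetric.
Symmetric: yes — every pair in R has its reverse in R.

Yes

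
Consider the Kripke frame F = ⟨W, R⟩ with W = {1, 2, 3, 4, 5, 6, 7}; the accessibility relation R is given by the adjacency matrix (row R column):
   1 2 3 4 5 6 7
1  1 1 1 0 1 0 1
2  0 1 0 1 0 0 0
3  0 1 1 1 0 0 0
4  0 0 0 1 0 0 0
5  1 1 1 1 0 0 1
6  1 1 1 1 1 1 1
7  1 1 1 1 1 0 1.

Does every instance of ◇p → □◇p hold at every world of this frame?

No

By correspondence theory, 5 is valid on a frame iff R is Euclidean.
Euclidean: no — 1 R 2 and 1 R 3, but not 2 R 3.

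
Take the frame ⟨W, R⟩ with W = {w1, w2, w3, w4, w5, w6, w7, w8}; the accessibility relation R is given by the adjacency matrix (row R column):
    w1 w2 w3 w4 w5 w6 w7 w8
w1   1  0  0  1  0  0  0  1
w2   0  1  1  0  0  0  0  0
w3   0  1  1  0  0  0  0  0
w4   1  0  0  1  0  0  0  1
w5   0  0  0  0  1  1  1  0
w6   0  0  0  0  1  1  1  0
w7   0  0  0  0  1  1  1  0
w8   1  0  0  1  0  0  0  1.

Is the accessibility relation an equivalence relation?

Reflexive: yes — every world is R-related to itself.
Symmetric: yes — every pair in R has its reverse in R.
Transitive: yes — every two-step R-path is closed by a direct edge.
So R is an equivalence relation.

Yes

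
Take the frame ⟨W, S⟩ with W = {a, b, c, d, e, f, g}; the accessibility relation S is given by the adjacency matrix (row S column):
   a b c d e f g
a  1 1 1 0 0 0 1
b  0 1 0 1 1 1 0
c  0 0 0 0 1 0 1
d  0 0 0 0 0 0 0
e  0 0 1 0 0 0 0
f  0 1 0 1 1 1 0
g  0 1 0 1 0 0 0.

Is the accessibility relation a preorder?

No

Reflexive: no — c is not related to itself.
Transitive: no — a S b and b S d, but not a S d.
So S is not a preorder.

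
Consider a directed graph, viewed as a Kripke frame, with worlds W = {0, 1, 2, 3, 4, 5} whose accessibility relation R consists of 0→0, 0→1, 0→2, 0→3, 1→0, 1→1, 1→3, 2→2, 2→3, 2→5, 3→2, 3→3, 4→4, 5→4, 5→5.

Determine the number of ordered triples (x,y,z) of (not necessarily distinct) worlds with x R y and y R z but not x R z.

5

Enumerating: (0,2,5), (1,0,2), (1,3,2), (2,5,4), (3,2,5).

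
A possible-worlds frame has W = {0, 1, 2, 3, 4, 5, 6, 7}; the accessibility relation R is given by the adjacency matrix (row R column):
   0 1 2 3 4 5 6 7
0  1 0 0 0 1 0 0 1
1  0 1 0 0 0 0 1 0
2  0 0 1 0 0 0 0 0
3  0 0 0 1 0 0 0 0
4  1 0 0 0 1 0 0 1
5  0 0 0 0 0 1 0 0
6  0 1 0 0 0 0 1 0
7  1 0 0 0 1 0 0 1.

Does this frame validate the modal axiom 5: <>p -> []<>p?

The schema 5 characterises exactly the Euclidean frames.
Euclidean: yes — any two successors of a common world are R-related.

Yes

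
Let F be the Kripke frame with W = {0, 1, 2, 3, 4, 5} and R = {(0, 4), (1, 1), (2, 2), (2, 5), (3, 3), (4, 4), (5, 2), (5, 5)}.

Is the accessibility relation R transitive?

Yes

Transitive: yes — every two-step R-path is closed by a direct edge.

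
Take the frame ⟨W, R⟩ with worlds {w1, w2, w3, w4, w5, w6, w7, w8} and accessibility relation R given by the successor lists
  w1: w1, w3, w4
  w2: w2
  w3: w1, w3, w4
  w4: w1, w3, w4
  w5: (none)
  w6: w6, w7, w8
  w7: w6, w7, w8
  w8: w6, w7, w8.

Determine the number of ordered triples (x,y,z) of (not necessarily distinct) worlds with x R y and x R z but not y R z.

0

R is Euclidean; there are no such tuples.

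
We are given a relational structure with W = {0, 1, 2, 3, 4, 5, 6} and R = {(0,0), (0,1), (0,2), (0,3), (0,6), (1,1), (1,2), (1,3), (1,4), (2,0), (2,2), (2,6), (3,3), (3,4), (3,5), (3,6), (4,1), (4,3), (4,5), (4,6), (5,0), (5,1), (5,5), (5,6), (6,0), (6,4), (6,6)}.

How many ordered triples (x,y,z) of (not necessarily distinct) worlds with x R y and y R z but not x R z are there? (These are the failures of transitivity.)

35

Enumerating: (0,1,4), (0,3,4), (0,3,5), (0,6,4), (1,2,0), (1,2,6), (1,3,5), (1,3,6), (1,4,5), (1,4,6), (2,0,1), (2,0,3), … and 23 more.
Total: 35.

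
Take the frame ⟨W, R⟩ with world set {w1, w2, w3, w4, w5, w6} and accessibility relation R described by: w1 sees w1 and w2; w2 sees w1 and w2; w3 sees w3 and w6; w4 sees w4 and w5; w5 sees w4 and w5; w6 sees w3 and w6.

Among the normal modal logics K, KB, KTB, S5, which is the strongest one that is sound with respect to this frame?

Symmetric (axiom B): yes — every pair in R has its reverse in R.
Reflexive (axiom T): yes — every world is R-related to itself.
Euclidean (axiom 5): yes — any two successors of a common world are R-related.
So F validates K, KB, KTB, S5. The strongest is S5.

S5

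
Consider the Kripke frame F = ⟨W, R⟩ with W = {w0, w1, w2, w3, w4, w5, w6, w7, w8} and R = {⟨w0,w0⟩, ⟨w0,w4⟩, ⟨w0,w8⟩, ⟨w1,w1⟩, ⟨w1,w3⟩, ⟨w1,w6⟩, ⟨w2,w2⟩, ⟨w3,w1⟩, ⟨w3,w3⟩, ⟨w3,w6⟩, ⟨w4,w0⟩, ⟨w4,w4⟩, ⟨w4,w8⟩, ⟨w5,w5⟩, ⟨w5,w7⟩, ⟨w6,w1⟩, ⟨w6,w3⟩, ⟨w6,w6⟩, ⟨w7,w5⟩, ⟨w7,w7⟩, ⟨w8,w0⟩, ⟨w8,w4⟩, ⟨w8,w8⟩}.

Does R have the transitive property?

Transitive: yes — every two-step R-path is closed by a direct edge.

Yes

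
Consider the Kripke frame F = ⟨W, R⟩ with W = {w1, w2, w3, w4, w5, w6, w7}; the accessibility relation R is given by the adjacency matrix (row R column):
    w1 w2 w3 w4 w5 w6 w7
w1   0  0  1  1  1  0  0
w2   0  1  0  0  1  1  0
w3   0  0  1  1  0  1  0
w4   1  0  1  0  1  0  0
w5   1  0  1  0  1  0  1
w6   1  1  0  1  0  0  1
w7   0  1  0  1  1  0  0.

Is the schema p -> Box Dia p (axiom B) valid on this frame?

Axiom B corresponds to the accessibility relation being symmetric.
Symmetric: no — w1 R w3 but not w3 R w1.

No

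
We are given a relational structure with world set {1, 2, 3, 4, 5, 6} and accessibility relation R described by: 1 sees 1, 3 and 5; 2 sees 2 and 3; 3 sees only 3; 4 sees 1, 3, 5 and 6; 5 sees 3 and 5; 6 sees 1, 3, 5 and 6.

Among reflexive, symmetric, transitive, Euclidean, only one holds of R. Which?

Reflexive: no — 4 is not related to itself.
Symmetric: no — 1 R 3 but not 3 R 1.
Transitive: yes — every two-step R-path is closed by a direct edge.
Euclidean: no — 1 R 3 and 1 R 5, but not 3 R 5.
Only transitive holds.

transitive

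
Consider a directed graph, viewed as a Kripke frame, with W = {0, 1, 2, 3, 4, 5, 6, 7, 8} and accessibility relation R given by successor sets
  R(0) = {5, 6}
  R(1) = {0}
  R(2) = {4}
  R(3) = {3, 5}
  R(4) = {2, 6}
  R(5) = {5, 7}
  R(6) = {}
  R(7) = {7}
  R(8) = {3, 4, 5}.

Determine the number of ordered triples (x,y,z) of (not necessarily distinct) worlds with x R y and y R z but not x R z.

Enumerating: (0,5,7), (1,0,5), (1,0,6), (2,4,2), (2,4,6), (3,5,7), (4,2,4), (8,4,2), (8,4,6), (8,5,7).

10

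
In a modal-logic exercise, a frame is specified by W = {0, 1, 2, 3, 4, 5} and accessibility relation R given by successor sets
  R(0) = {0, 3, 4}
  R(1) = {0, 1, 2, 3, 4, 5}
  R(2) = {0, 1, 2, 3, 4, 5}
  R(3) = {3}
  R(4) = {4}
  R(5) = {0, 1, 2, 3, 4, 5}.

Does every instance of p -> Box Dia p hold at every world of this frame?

By correspondence theory, B is valid on a frame iff R is symmetric.
Symmetric: no — 0 R 3 but not 3 R 0.

No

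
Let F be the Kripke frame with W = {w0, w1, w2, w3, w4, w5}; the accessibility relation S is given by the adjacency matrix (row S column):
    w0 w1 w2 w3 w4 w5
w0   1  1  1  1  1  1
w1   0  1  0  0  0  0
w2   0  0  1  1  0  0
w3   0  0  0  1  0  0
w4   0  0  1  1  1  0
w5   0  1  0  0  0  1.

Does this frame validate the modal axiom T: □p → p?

By correspondence theory, T is valid on a frame iff S is reflexive.
Reflexive: yes — every world is S-related to itself.

Yes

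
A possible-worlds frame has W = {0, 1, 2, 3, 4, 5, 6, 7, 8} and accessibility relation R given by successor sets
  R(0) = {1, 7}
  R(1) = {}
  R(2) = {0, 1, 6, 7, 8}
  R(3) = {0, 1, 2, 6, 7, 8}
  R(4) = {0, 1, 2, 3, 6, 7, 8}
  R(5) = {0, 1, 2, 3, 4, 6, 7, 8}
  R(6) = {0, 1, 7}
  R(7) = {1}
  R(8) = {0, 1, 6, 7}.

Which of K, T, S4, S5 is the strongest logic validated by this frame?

K

Reflexive (axiom T): no — 0 is not related to itself.
Transitive (axiom 4): yes — every two-step R-path is closed by a direct edge.
Euclidean (axiom 5): no — 0 R 1 and 0 R 7, but not 1 R 7.
So F validates K; T would additionally require R to be reflexive. The strongest is K.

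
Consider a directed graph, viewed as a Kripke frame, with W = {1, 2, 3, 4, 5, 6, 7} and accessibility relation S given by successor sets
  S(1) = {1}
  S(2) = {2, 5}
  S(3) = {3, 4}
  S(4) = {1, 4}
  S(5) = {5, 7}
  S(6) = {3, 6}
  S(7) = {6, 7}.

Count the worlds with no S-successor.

S is serial; there are no such worlds.

0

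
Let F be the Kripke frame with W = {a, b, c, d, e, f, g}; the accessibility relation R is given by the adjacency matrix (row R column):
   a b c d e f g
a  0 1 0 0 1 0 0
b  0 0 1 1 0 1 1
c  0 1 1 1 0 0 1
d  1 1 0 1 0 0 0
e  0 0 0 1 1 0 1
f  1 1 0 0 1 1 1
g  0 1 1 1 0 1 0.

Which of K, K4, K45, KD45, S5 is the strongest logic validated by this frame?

K

Transitive (axiom 4): no — a R b and b R c, but not a R c.
Euclidean (axiom 5): no — a R b and a R e, but not b R e.
Serial (axiom D): yes — every world has a successor (e.g. a R b).
Reflexive (axiom T): no — a is not related to itself.
So F validates K; K4 would additionally require R to be transitive. The strongest is K.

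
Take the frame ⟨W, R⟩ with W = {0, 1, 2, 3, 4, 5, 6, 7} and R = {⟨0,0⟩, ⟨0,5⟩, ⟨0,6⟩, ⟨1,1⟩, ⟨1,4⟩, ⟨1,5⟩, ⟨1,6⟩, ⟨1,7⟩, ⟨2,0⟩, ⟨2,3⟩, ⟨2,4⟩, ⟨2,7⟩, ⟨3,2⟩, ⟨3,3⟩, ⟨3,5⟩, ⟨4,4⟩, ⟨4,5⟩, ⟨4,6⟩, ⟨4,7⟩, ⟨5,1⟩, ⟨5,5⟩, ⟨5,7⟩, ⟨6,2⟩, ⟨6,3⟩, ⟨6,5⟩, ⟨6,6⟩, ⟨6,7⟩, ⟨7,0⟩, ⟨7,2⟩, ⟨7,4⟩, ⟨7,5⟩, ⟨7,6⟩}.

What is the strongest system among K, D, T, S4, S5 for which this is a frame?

D

Serial (axiom D): yes — every world has a successor (e.g. 0 R 0).
Reflexive (axiom T): no — 2 is not related to itself.
Transitive (axiom 4): no — 0 R 5 and 5 R 1, but not 0 R 1.
Euclidean (axiom 5): no — 0 R 5 and 0 R 6, but not 5 R 6.
So F validates K, D; T would additionally require R to be reflexive. The strongest is D.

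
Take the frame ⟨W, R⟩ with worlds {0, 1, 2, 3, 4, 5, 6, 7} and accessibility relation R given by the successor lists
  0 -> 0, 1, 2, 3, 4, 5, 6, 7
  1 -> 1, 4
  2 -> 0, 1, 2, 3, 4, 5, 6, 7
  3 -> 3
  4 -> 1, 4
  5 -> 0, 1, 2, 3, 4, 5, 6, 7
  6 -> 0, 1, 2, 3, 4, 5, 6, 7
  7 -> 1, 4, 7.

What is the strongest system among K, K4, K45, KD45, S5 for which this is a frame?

K4

Transitive (axiom 4): yes — every two-step R-path is closed by a direct edge.
Euclidean (axiom 5): no — 0 R 1 and 0 R 2, but not 1 R 2.
Serial (axiom D): yes — every world has a successor (e.g. 0 R 0).
Reflexive (axiom T): yes — every world is R-related to itself.
So F validates K, K4; K45 would additionally require R to be Euclidean. The strongest is K4.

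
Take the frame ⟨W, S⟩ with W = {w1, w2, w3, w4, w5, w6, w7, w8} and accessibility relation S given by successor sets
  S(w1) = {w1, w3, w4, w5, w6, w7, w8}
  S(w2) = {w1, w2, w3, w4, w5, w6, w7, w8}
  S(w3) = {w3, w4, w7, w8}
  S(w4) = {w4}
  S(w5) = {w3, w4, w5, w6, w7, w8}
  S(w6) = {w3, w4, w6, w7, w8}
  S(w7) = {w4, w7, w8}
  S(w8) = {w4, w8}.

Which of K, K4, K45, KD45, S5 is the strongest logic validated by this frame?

K4

Transitive (axiom 4): yes — every two-step S-path is closed by a direct edge.
Euclidean (axiom 5): no — w1 S w3 and w1 S w5, but not w3 S w5.
Serial (axiom D): yes — every world has a successor (e.g. w1 S w1).
Reflexive (axiom T): yes — every world is S-related to itself.
So F validates K, K4; K45 would additionally require S to be Euclidean. The strongest is K4.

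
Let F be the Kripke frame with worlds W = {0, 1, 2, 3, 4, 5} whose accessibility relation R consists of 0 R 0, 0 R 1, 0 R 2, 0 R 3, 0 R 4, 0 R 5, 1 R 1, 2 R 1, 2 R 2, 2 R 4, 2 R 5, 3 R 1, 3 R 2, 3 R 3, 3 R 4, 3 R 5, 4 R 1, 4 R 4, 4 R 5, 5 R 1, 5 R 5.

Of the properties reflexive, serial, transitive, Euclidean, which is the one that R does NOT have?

Reflexive: yes — every world is R-related to itself.
Serial: yes — every world has a successor (e.g. 0 R 0).
Transitive: yes — every two-step R-path is closed by a direct edge.
Euclidean: no — 0 R 1 and 0 R 2, but not 1 R 2.
Only Euclidean fails.

Euclidean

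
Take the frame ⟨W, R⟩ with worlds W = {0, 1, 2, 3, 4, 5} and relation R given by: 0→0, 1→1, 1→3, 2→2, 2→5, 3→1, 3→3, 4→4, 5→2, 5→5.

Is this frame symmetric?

Yes

Symmetric: yes — every pair in R has its reverse in R.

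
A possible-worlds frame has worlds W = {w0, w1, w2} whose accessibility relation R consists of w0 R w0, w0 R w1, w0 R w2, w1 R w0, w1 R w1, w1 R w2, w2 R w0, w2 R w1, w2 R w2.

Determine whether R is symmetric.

Symmetric: yes — every pair in R has its reverse in R.

Yes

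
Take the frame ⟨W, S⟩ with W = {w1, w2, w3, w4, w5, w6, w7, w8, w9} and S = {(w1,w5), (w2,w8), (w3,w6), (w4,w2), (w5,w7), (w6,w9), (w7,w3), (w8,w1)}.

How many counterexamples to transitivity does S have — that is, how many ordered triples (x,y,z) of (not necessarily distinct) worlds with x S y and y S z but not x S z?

Enumerating: (w1,w5,w7), (w2,w8,w1), (w3,w6,w9), (w4,w2,w8), (w5,w7,w3), (w7,w3,w6), (w8,w1,w5).

7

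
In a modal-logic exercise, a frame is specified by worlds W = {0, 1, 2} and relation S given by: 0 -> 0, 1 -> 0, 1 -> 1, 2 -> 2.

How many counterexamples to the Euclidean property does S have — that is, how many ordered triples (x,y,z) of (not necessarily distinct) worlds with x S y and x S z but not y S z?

1

Enumerating: (1,0,1).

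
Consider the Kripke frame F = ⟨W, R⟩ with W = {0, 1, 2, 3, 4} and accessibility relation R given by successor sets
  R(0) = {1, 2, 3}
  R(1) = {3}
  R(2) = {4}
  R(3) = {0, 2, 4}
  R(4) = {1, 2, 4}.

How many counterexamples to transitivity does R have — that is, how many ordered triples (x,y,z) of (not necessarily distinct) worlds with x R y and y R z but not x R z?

12

Enumerating: (0,2,4), (0,3,0), (0,3,4), (1,3,0), (1,3,2), (1,3,4), (2,4,1), (2,4,2), (3,0,1), (3,0,3), (3,4,1), (4,1,3).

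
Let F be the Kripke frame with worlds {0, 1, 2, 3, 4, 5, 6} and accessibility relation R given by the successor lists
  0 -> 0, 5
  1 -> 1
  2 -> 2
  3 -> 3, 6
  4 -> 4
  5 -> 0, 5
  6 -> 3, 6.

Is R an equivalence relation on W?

Reflexive: yes — every world is R-related to itself.
Symmetric: yes — every pair in R has its reverse in R.
Transitive: yes — every two-step R-path is closed by a direct edge.
So R is an equivalence relation.

Yes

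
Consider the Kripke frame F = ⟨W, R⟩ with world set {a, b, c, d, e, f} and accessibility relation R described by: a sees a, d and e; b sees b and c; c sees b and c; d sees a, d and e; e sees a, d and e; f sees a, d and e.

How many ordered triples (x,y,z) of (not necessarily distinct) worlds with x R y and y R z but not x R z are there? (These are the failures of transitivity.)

0

R is transitive; there are no such tuples.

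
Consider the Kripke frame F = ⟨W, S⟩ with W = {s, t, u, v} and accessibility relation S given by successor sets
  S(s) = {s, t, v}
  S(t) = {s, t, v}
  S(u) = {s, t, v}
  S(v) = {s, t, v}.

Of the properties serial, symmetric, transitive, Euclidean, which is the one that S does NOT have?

Serial: yes — every world has a successor (e.g. s S s).
Symmetric: no — u S s but not s S u.
Transitive: yes — every two-step S-path is closed by a direct edge.
Euclidean: yes — any two successors of a common world are S-related.
Only symmetric fails.

symmetric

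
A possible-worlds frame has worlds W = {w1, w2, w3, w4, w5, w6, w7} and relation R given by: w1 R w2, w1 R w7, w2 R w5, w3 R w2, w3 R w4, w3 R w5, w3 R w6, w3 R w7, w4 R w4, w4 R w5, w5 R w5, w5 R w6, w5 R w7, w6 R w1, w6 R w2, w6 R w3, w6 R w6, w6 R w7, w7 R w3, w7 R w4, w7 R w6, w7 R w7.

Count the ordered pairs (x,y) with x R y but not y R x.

Enumerating: (w1,w2), (w1,w7), (w2,w5), (w3,w2), (w3,w4), (w3,w5), (w4,w5), (w5,w6), (w5,w7), (w6,w1), (w6,w2), (w7,w4).

12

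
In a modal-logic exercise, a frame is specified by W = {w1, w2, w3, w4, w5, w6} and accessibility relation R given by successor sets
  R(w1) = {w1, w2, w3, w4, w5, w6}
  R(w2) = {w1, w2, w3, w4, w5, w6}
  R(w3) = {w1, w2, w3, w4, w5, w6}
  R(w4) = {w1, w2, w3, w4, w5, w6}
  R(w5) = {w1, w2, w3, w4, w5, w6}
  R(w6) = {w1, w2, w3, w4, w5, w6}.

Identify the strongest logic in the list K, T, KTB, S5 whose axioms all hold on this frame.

S5

Reflexive (axiom T): yes — every world is R-related to itself.
Symmetric (axiom B): yes — every pair in R has its reverse in R.
Euclidean (axiom 5): yes — any two successors of a common world are R-related.
So F validates K, T, KTB, S5. The strongest is S5.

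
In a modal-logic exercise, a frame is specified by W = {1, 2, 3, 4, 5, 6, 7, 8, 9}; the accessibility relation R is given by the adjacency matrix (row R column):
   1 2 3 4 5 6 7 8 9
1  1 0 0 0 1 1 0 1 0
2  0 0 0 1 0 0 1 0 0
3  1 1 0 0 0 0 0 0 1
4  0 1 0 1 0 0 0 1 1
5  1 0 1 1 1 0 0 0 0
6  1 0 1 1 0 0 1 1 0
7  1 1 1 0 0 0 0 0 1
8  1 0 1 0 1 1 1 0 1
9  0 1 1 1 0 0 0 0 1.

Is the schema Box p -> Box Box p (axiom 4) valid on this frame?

No

The schema 4 characterises exactly the transitive frames.
Transitive: no — 1 R 5 and 5 R 3, but not 1 R 3.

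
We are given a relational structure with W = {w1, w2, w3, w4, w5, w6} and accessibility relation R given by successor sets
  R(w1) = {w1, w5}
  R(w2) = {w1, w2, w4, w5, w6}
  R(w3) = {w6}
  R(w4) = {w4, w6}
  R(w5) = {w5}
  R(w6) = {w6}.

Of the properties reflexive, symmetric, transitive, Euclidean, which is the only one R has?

Reflexive: no — w3 is not related to itself.
Symmetric: no — w1 R w5 but not w5 R w1.
Transitive: yes — every two-step R-path is closed by a direct edge.
Euclidean: no — w2 R w1 and w2 R w4, but not w1 R w4.
Only transitive holds.

transitive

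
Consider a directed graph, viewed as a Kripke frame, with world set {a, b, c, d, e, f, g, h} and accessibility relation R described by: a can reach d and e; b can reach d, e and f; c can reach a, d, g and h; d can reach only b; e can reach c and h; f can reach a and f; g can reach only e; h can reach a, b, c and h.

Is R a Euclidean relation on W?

No

Euclidean: no — a R d and a R e, but not d R e.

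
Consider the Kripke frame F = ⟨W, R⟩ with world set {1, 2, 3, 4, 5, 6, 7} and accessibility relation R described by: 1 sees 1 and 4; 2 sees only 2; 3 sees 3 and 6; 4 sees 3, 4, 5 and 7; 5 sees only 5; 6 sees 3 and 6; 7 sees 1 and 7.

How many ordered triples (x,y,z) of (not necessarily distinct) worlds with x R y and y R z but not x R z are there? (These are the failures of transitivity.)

6

Enumerating: (1,4,3), (1,4,5), (1,4,7), (4,3,6), (4,7,1), (7,1,4).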